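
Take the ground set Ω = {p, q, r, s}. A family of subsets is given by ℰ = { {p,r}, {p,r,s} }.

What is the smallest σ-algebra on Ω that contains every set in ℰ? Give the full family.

Begin from { {}, {p,r}, {p,r,s}, Ω } (that is, ℰ plus ∅ and Ω).
Round 1 adds 2:
  {q}  = {p,r,s}ᶜ
  {q,s}  = {p,r}ᶜ
  — 6 sets.
Round 2. New:
  {p,q,r}  = {p,r} ∪ {q}
  — 7 sets.
Round 3 adds 1:
  {s}  = {p,q,r}ᶜ
  — 8 sets.
After Round 4 the family is unchanged; done.

|σ(ℰ)| = 8.  σ(ℰ) = { {}, {q}, {s}, {p,r}, {q,s}, {p,q,r}, {p,r,s}, Ω }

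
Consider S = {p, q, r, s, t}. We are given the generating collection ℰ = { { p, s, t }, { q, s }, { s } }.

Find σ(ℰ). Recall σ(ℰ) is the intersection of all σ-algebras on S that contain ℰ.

Initial family (5 sets): { ∅, { s }, { q, s }, { p, s, t }, S }.
Round 1. New:
  { q, r }  = { p, s, t }ᶜ
  { p, r, t }  = { q, s }ᶜ
  { p, q, r, t }  = { s }ᶜ
  { p, q, s, t }  = { p, s, t } ∪ { q, s }
  [9 total]
Round 2 (3 new):
  { r }  = { p, q, s, t }ᶜ
  { q, r, s }  = { q, r } ∪ { s }
  { p, r, s, t }  = { p, s, t } ∪ { p, r, t }
  [12 total]
Round 3 adds 3:
  { q }  = { p, r, s, t }ᶜ
  { p, t }  = { q, r, s }ᶜ
  { r, s }  = { r } ∪ { s }
  [15 total]
Round 4. New:
  { p, q, t }  = { r, s }ᶜ
  [16 total]
Round 5: closed — nothing new.

|σ(ℰ)| = 16.  σ(ℰ) = { ∅, { q }, { r }, { s }, { p, t }, { q, r }, { q, s }, { r, s }, { p, q, t }, { p, r, t }, { p, s, t }, { q, r, s }, { p, q, r, t }, { p, q, s, t }, { p, r, s, t }, S }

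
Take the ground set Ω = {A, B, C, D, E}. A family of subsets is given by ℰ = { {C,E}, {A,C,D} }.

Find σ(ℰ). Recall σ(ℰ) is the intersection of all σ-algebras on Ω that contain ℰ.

Start: ℰ ∪ {∅, Ω} = { {}, {C,E}, {A,C,D}, Ω }.
Iteration 1. New:
  {B,E}  = Ω∖{A,C,D}
  {A,B,D}  = Ω∖{C,E}
  {A,C,D,E}  = {C,E} ∪ {A,C,D}
  — 7 sets.
Iteration 2. New:
  {B}  = Ω∖{A,C,D,E}
  {B,C,E}  = {B,E} ∪ {C,E}
  {A,B,C,D}  = {A,C,D} ∪ {A,B,D}
  {A,B,D,E}  = {B,E} ∪ {A,B,D}
  — 11 sets.
Iteration 3: +3 →
  {C}  = Ω∖{A,B,D,E}
  {E}  = Ω∖{A,B,C,D}
  {A,D}  = Ω∖{B,C,E}
  — 14 sets.
Iteration 4: 2 new —
  {B,C}  = {C} ∪ {B}
  {A,D,E}  = {A,D} ∪ {E}
  — 16 sets.
Iteration 5 adds nothing — fixpoint reached.

|σ(ℰ)| = 16.  σ(ℰ) = { {}, {B}, {C}, {E}, {A,D}, {B,C}, {B,E}, {C,E}, {A,B,D}, {A,C,D}, {A,D,E}, {B,C,E}, {A,B,C,D}, {A,B,D,E}, {A,C,D,E}, Ω }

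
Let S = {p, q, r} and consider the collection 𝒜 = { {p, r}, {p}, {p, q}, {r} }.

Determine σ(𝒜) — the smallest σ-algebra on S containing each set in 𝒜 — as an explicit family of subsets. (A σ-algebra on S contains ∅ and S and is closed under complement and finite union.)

Answer: σ(𝒜) = { ∅, {p}, {q}, {r}, {p, q}, {p, r}, {q, r}, S }

Check:
Seed the family with 𝒜 together with ∅ and S: { ∅, {p}, {r}, {p, q}, {p, r}, S }.
Step 1 (2 new):
  {q}  = complement {p, r}
  {q, r}  = complement {p}
  — 8 sets.
Step 2: closed — nothing new.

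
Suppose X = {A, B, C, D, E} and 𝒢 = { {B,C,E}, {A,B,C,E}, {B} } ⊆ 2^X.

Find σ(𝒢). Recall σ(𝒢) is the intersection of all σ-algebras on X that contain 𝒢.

σ(𝒢) = { {}, {A}, {B}, {D}, {A,B}, {A,D}, {B,D}, {C,E}, {A,B,D}, {A,C,E}, {B,C,E}, {C,D,E}, {A,B,C,E}, {A,C,D,E}, {B,C,D,E}, X }

Trace:
Seed the family with 𝒢 together with ∅ and X: { {}, {B}, {B,C,E}, {A,B,C,E}, X }.
Pass 1: 3 new —
  {D}  = ᶜ of {A,B,C,E}
  {A,D}  = ᶜ of {B,C,E}
  {A,C,D,E}  = ᶜ of {B}
  — 8 sets.
Pass 2 (3 new):
  {B,D}  = {D} ∪ {B}
  {A,B,D}  = {B} ∪ {A,D}
  {B,C,D,E}  = {D} ∪ {B,C,E}
  — 11 sets.
Pass 3 (3 new):
  {A}  = ᶜ of {B,C,D,E}
  {C,E}  = ᶜ of {A,B,D}
  {A,C,E}  = ᶜ of {B,D}
  — 14 sets.
Pass 4. New:
  {A,B}  = {B} ∪ {A}
  {C,D,E}  = {D} ∪ {C,E}
  — 16 sets.
Pass 5: no new sets; the family is a σ-algebra.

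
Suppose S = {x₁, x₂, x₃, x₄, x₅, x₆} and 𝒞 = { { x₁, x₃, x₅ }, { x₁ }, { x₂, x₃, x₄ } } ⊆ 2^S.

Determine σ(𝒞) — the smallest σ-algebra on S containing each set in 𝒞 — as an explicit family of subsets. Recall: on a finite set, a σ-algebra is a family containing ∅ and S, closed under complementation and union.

Initial family (5 sets): { {  }, { x₁ }, { x₁, x₃, x₅ }, { x₂, x₃, x₄ }, S }.
Iteration 1 (5 new):
  { x₁, x₅, x₆ }  = { x₂, x₃, x₄ }ᶜ
  { x₂, x₄, x₆ }  = { x₁, x₃, x₅ }ᶜ
  { x₁, x₂, x₃, x₄ }  = { x₂, x₃, x₄ } ∪ { x₁ }
  { x₁, x₂, x₃, x₄, x₅ }  = { x₂, x₃, x₄ } ∪ { x₁, x₃, x₅ }
  { x₂, x₃, x₄, x₅, x₆ }  = { x₁ }ᶜ
Iteration 2 (7 new):
  { x₆ }  = { x₁, x₂, x₃, x₄, x₅ }ᶜ
  { x₅, x₆ }  = { x₁, x₂, x₃, x₄ }ᶜ
  { x₁, x₂, x₄, x₆ }  = { x₂, x₄, x₆ } ∪ { x₁ }
  { x₁, x₃, x₅, x₆ }  = { x₁, x₃, x₅ } ∪ { x₁, x₅, x₆ }
  { x₂, x₃, x₄, x₆ }  = { x₂, x₄, x₆ } ∪ { x₂, x₃, x₄ }
  { x₁, x₂, x₃, x₄, x₆ }  = { x₂, x₄, x₆ } ∪ { x₁, x₂, x₃, x₄ }
  { x₁, x₂, x₄, x₅, x₆ }  = { x₂, x₄, x₆ } ∪ { x₁, x₅, x₆ }
Iteration 3. New:
  { x₃ }  = { x₁, x₂, x₄, x₅, x₆ }ᶜ
  { x₅ }  = { x₁, x₂, x₃, x₄, x₆ }ᶜ
  { x₁, x₅ }  = { x₂, x₃, x₄, x₆ }ᶜ
  { x₁, x₆ }  = { x₁ } ∪ { x₆ }
  { x₂, x₄ }  = { x₁, x₃, x₅, x₆ }ᶜ
  { x₃, x₅ }  = { x₁, x₂, x₄, x₆ }ᶜ
  { x₂, x₄, x₅, x₆ }  = { x₂, x₄, x₆ } ∪ { x₅, x₆ }
Iteration 4. New:
  { x₁, x₃ }  = { x₂, x₄, x₅, x₆ }ᶜ
  { x₃, x₆ }  = { x₆ } ∪ { x₃ }
  { x₁, x₂, x₄ }  = { x₂, x₄ } ∪ { x₁ }
  { x₁, x₃, x₆ }  = { x₁, x₆ } ∪ { x₃ }
  { x₂, x₄, x₅ }  = { x₅ } ∪ { x₂, x₄ }
  { x₃, x₅, x₆ }  = { x₅, x₆ } ∪ { x₃ }
  { x₁, x₂, x₄, x₅ }  = { x₁, x₅ } ∪ { x₂, x₄ }
  { x₂, x₃, x₄, x₅ }  = { x₁, x₆ }ᶜ
Iteration 5 adds nothing — fixpoint reached.

Hence σ(𝒞) has 32 members: { {  }, { x₁ }, { x₃ }, { x₅ }, { x₆ }, { x₁, x₃ }, { x₁, x₅ }, { x₁, x₆ }, { x₂, x₄ }, { x₃, x₅ }, { x₃, x₆ }, { x₅, x₆ }, { x₁, x₂, x₄ }, { x₁, x₃, x₅ }, { x₁, x₃, x₆ }, { x₁, x₅, x₆ }, { x₂, x₃, x₄ }, { x₂, x₄, x₅ }, { x₂, x₄, x₆ }, { x₃, x₅, x₆ }, { x₁, x₂, x₃, x₄ }, { x₁, x₂, x₄, x₅ }, { x₁, x₂, x₄, x₆ }, { x₁, x₃, x₅, x₆ }, { x₂, x₃, x₄, x₅ }, { x₂, x₃, x₄, x₆ }, { x₂, x₄, x₅, x₆ }, { x₁, x₂, x₃, x₄, x₅ }, { x₁, x₂, x₃, x₄, x₆ }, { x₁, x₂, x₄, x₅, x₆ }, { x₂, x₃, x₄, x₅, x₆ }, S }.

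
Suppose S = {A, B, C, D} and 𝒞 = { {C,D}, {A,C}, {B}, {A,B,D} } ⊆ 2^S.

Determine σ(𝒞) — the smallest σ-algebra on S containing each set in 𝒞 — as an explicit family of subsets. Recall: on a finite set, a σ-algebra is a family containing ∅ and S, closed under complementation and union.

σ(𝒞) = { {}, {A}, {B}, {C}, {D}, {A,B}, {A,C}, {A,D}, {B,C}, {B,D}, {C,D}, {A,B,C}, {A,B,D}, {A,C,D}, {B,C,D}, S }

Trace:
Begin from { {}, {B}, {A,C}, {C,D}, {A,B,D}, S } (that is, 𝒞 plus ∅ and S).
Step 1 adds 6:
  {C}  = ᶜ of {A,B,D}
  {A,B}  = ᶜ of {C,D}
  {B,D}  = ᶜ of {A,C}
  {A,B,C}  = {A,C} ∪ {B}
  {A,C,D}  = ᶜ of {B}
  {B,C,D}  = {C,D} ∪ {B}
  |family| = 12
Step 2: +3 →
  {A}  = ᶜ of {B,C,D}
  {D}  = ᶜ of {A,B,C}
  {B,C}  = {B} ∪ {C}
  |family| = 15
Step 3 (1 new):
  {A,D}  = ᶜ of {B,C}
  |family| = 16
Step 4: no new sets; the family is a σ-algebra.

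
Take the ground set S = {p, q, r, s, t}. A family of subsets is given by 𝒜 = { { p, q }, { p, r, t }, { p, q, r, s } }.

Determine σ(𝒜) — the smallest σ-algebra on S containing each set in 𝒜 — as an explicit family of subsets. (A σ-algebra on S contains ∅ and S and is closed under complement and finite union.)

Answer: σ(𝒜) = { {}, { p }, { q }, { r }, { s }, { t }, { p, q }, { p, r }, { p, s }, { p, t }, { q, r }, { q, s }, { q, t }, { r, s }, { r, t }, { s, t }, { p, q, r }, { p, q, s }, { p, q, t }, { p, r, s }, { p, r, t }, { p, s, t }, { q, r, s }, { q, r, t }, { q, s, t }, { r, s, t }, { p, q, r, s }, { p, q, r, t }, { p, q, s, t }, { p, r, s, t }, { q, r, s, t }, S }

Working:
Initial family (5 sets): { {}, { p, q }, { p, r, t }, { p, q, r, s }, S }.
Iteration 1 (4 new):
  { t }  = { p, q, r, s }ᶜ
  { q, s }  = { p, r, t }ᶜ
  { r, s, t }  = { p, q }ᶜ
  { p, q, r, t }  = { p, q } ∪ { p, r, t }
  — 9 sets.
Iteration 2: 6 new —
  { s }  = { p, q, r, t }ᶜ
  { p, q, s }  = { p, q } ∪ { q, s }
  { p, q, t }  = { p, q } ∪ { t }
  { q, s, t }  = { t } ∪ { q, s }
  { p, r, s, t }  = { r, s, t } ∪ { p, r, t }
  { q, r, s, t }  = { r, s, t } ∪ { q, s }
  — 15 sets.
Iteration 3 adds 7:
  { p }  = { q, r, s, t }ᶜ
  { q }  = { p, r, s, t }ᶜ
  { p, r }  = { q, s, t }ᶜ
  { r, s }  = { p, q, t }ᶜ
  { r, t }  = { p, q, s }ᶜ
  { s, t }  = { s } ∪ { t }
  { p, q, s, t }  = { p, q, t } ∪ { p, q, s }
  — 22 sets.
Iteration 4 (9 new):
  { r }  = { p, q, s, t }ᶜ
  { p, s }  = { s } ∪ { p }
  { p, t }  = { t } ∪ { p }
  { q, t }  = { q } ∪ { t }
  { p, q, r }  = { s, t }ᶜ
  { p, r, s }  = { r, s } ∪ { p, r }
  { p, s, t }  = { s, t } ∪ { p }
  { q, r, s }  = { r, s } ∪ { q }
  { q, r, t }  = { q } ∪ { r, t }
  — 31 sets.
Iteration 5 adds 1:
  { q, r }  = { p, s, t }ᶜ
  — 32 sets.
Iteration 6: no new sets; the family is a σ-algebra.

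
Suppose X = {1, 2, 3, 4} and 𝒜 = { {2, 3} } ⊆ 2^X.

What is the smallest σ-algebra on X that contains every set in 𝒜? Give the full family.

Begin from { ∅, {2, 3}, X } (that is, 𝒜 plus ∅ and X).
Pass 1: +1 →
  {1, 4}  = complement {2, 3}
  [4 total]
Pass 2 adds nothing — fixpoint reached.

σ(𝒜) = { ∅, {1, 4}, {2, 3}, X }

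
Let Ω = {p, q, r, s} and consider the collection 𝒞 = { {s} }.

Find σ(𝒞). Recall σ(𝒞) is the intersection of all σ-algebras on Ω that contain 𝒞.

Answer: σ(𝒞) = { {}, {s}, {p,q,r}, Ω }

Working:
Begin from { {}, {s}, Ω } (that is, 𝒞 plus ∅ and Ω).
Pass 1: +1 →
  {p,q,r}  = Ω∖{s}
Pass 2: stable.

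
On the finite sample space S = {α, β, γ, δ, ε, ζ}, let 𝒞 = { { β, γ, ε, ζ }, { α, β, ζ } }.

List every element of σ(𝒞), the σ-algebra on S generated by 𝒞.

σ(𝒞) = { {  }, { α }, { δ }, { α, δ }, { β, ζ }, { γ, ε }, { α, β, ζ }, { α, γ, ε }, { β, δ, ζ }, { γ, δ, ε }, { α, β, δ, ζ }, { α, γ, δ, ε }, { β, γ, ε, ζ }, { α, β, γ, ε, ζ }, { β, γ, δ, ε, ζ }, S }

Check:
Seed the family with 𝒞 together with ∅ and S: { {  }, { α, β, ζ }, { β, γ, ε, ζ }, S }.
Pass 1: 3 new —
  { α, δ }  = S∖{ β, γ, ε, ζ }
  { γ, δ, ε }  = S∖{ α, β, ζ }
  { α, β, γ, ε, ζ }  = { β, γ, ε, ζ } ∪ { α, β, ζ }
Pass 2 (4 new):
  { δ }  = S∖{ α, β, γ, ε, ζ }
  { α, β, δ, ζ }  = { α, δ } ∪ { α, β, ζ }
  { α, γ, δ, ε }  = { γ, δ, ε } ∪ { α, δ }
  { β, γ, δ, ε, ζ }  = { γ, δ, ε } ∪ { β, γ, ε, ζ }
Pass 3 adds 3:
  { α }  = S∖{ β, γ, δ, ε, ζ }
  { β, ζ }  = S∖{ α, γ, δ, ε }
  { γ, ε }  = S∖{ α, β, δ, ζ }
Pass 4 (2 new):
  { α, γ, ε }  = { α } ∪ { γ, ε }
  { β, δ, ζ }  = { δ } ∪ { β, ζ }
Pass 5 adds nothing — fixpoint reached.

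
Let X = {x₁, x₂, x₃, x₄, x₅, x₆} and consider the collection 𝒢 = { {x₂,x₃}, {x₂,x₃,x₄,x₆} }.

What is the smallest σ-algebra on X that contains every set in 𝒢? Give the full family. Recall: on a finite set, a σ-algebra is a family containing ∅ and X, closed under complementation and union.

σ(𝒢) = { ∅, {x₁,x₅}, {x₂,x₃}, {x₄,x₆}, {x₁,x₂,x₃,x₅}, {x₁,x₄,x₅,x₆}, {x₂,x₃,x₄,x₆}, X }

Derivation:
Initial family (4 sets): { ∅, {x₂,x₃}, {x₂,x₃,x₄,x₆}, X }.
Step 1: 2 new —
  {x₁,x₅}  = ᶜ of {x₂,x₃,x₄,x₆}
  {x₁,x₄,x₅,x₆}  = ᶜ of {x₂,x₃}
  — 6 sets.
Step 2: +1 →
  {x₁,x₂,x₃,x₅}  = {x₂,x₃} ∪ {x₁,x₅}
  — 7 sets.
Step 3: +1 →
  {x₄,x₆}  = ᶜ of {x₁,x₂,x₃,x₅}
  — 8 sets.
After Step 4 the family is unchanged; done.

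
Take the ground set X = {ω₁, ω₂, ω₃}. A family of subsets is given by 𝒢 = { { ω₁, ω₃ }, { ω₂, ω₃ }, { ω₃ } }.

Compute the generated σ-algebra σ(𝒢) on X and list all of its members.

Answer: σ(𝒢) = { ∅, { ω₁ }, { ω₂ }, { ω₃ }, { ω₁, ω₂ }, { ω₁, ω₃ }, { ω₂, ω₃ }, X }

Derivation:
Seed the family with 𝒢 together with ∅ and X: { ∅, { ω₃ }, { ω₁, ω₃ }, { ω₂, ω₃ }, X }.
Step 1 adds 3:
  { ω₁ }  = ᶜ of { ω₂, ω₃ }
  { ω₂ }  = ᶜ of { ω₁, ω₃ }
  { ω₁, ω₂ }  = ᶜ of { ω₃ }
  (now 8)
After Step 2 the family is unchanged; done.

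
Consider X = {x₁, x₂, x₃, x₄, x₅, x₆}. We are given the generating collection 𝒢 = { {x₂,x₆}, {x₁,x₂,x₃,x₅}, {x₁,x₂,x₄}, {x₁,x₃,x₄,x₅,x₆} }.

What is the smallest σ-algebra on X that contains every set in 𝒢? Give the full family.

σ(𝒢) = { {}, {x₁}, {x₂}, {x₄}, {x₆}, {x₁,x₂}, {x₁,x₄}, {x₁,x₆}, {x₂,x₄}, {x₂,x₆}, {x₃,x₅}, {x₄,x₆}, {x₁,x₂,x₄}, {x₁,x₂,x₆}, {x₁,x₃,x₅}, {x₁,x₄,x₆}, {x₂,x₃,x₅}, {x₂,x₄,x₆}, {x₃,x₄,x₅}, {x₃,x₅,x₆}, {x₁,x₂,x₃,x₅}, {x₁,x₂,x₄,x₆}, {x₁,x₃,x₄,x₅}, {x₁,x₃,x₅,x₆}, {x₂,x₃,x₄,x₅}, {x₂,x₃,x₅,x₆}, {x₃,x₄,x₅,x₆}, {x₁,x₂,x₃,x₄,x₅}, {x₁,x₂,x₃,x₅,x₆}, {x₁,x₃,x₄,x₅,x₆}, {x₂,x₃,x₄,x₅,x₆}, X }

Working:
Initial family (6 sets): { {}, {x₂,x₆}, {x₁,x₂,x₄}, {x₁,x₂,x₃,x₅}, {x₁,x₃,x₄,x₅,x₆}, X }.
Iteration 1 adds 7:
  {x₂}  = ᶜ of {x₁,x₃,x₄,x₅,x₆}
  {x₄,x₆}  = ᶜ of {x₁,x₂,x₃,x₅}
  {x₃,x₅,x₆}  = ᶜ of {x₁,x₂,x₄}
  {x₁,x₂,x₄,x₆}  = {x₂,x₆} ∪ {x₁,x₂,x₄}
  {x₁,x₃,x₄,x₅}  = ᶜ of {x₂,x₆}
  {x₁,x₂,x₃,x₄,x₅}  = {x₁,x₂,x₃,x₅} ∪ {x₁,x₂,x₄}
  {x₁,x₂,x₃,x₅,x₆}  = {x₂,x₆} ∪ {x₁,x₂,x₃,x₅}
  |family| = 13
Iteration 2 adds 6:
  {x₄}  = ᶜ of {x₁,x₂,x₃,x₅,x₆}
  {x₆}  = ᶜ of {x₁,x₂,x₃,x₄,x₅}
  {x₃,x₅}  = ᶜ of {x₁,x₂,x₄,x₆}
  {x₂,x₄,x₆}  = {x₂} ∪ {x₄,x₆}
  {x₂,x₃,x₅,x₆}  = {x₂} ∪ {x₃,x₅,x₆}
  {x₃,x₄,x₅,x₆}  = {x₃,x₅,x₆} ∪ {x₄,x₆}
  |family| = 19
Iteration 3: +7 →
  {x₁,x₂}  = ᶜ of {x₃,x₄,x₅,x₆}
  {x₁,x₄}  = ᶜ of {x₂,x₃,x₅,x₆}
  {x₂,x₄}  = {x₂} ∪ {x₄}
  {x₁,x₃,x₅}  = ᶜ of {x₂,x₄,x₆}
  {x₂,x₃,x₅}  = {x₂} ∪ {x₃,x₅}
  {x₃,x₄,x₅}  = {x₃,x₅} ∪ {x₄}
  {x₂,x₃,x₄,x₅,x₆}  = {x₂,x₄,x₆} ∪ {x₃,x₅}
  |family| = 26
Iteration 4: +5 →
  {x₁}  = ᶜ of {x₂,x₃,x₄,x₅,x₆}
  {x₁,x₂,x₆}  = ᶜ of {x₃,x₄,x₅}
  {x₁,x₄,x₆}  = ᶜ of {x₂,x₃,x₅}
  {x₁,x₃,x₅,x₆}  = ᶜ of {x₂,x₄}
  {x₂,x₃,x₄,x₅}  = {x₃,x₄,x₅} ∪ {x₂}
  |family| = 31
Iteration 5: 1 new —
  {x₁,x₆}  = ᶜ of {x₂,x₃,x₄,x₅}
  |family| = 32
Iteration 6: stable.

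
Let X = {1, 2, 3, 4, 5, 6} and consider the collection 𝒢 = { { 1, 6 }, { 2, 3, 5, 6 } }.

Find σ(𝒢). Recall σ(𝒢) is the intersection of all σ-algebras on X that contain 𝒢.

σ(𝒢) = { ∅, { 1 }, { 4 }, { 6 }, { 1, 4 }, { 1, 6 }, { 4, 6 }, { 1, 4, 6 }, { 2, 3, 5 }, { 1, 2, 3, 5 }, { 2, 3, 4, 5 }, { 2, 3, 5, 6 }, { 1, 2, 3, 4, 5 }, { 1, 2, 3, 5, 6 }, { 2, 3, 4, 5, 6 }, X }

Trace:
Begin from { ∅, { 1, 6 }, { 2, 3, 5, 6 }, X } (that is, 𝒢 plus ∅ and X).
Iteration 1: +3 →
  { 1, 4 }  = ᶜ of { 2, 3, 5, 6 }
  { 2, 3, 4, 5 }  = ᶜ of { 1, 6 }
  { 1, 2, 3, 5, 6 }  = { 2, 3, 5, 6 } ∪ { 1, 6 }
Iteration 2 (4 new):
  { 4 }  = ᶜ of { 1, 2, 3, 5, 6 }
  { 1, 4, 6 }  = { 1, 4 } ∪ { 1, 6 }
  { 1, 2, 3, 4, 5 }  = { 1, 4 } ∪ { 2, 3, 4, 5 }
  { 2, 3, 4, 5, 6 }  = { 2, 3, 4, 5 } ∪ { 2, 3, 5, 6 }
Iteration 3: +3 →
  { 1 }  = ᶜ of { 2, 3, 4, 5, 6 }
  { 6 }  = ᶜ of { 1, 2, 3, 4, 5 }
  { 2, 3, 5 }  = ᶜ of { 1, 4, 6 }
Iteration 4 (2 new):
  { 4, 6 }  = { 4 } ∪ { 6 }
  { 1, 2, 3, 5 }  = { 2, 3, 5 } ∪ { 1 }
Iteration 5: stable.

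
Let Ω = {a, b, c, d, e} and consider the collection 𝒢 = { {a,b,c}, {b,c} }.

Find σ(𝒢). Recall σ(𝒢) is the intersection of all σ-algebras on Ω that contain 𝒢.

|σ(𝒢)| = 8.  σ(𝒢) = { {}, {a}, {b,c}, {d,e}, {a,b,c}, {a,d,e}, {b,c,d,e}, Ω }

Check:
Seed the family with 𝒢 together with ∅ and Ω: { {}, {b,c}, {a,b,c}, Ω }.
Iteration 1 (2 new):
  {d,e}  = ᶜ of {a,b,c}
  {a,d,e}  = ᶜ of {b,c}
  (now 6)
Iteration 2: +1 →
  {b,c,d,e}  = {d,e} ∪ {b,c}
  (now 7)
Iteration 3: 1 new —
  {a}  = ᶜ of {b,c,d,e}
  (now 8)
Iteration 4: already closed under ᶜ and ∪.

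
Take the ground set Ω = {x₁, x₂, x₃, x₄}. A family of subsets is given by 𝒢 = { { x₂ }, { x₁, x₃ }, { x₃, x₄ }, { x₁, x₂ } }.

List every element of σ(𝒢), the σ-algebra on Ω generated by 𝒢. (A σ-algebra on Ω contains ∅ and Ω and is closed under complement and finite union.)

Begin from { {  }, { x₂ }, { x₁, x₂ }, { x₁, x₃ }, { x₃, x₄ }, Ω } (that is, 𝒢 plus ∅ and Ω).
Iteration 1 (4 new):
  { x₂, x₄ }  = ᶜ of { x₁, x₃ }
  { x₁, x₂, x₃ }  = { x₁, x₂ } ∪ { x₁, x₃ }
  { x₁, x₃, x₄ }  = ᶜ of { x₂ }
  { x₂, x₃, x₄ }  = { x₃, x₄ } ∪ { x₂ }
  (now 10)
Iteration 2: 3 new —
  { x₁ }  = ᶜ of { x₂, x₃, x₄ }
  { x₄ }  = ᶜ of { x₁, x₂, x₃ }
  { x₁, x₂, x₄ }  = { x₁, x₂ } ∪ { x₂, x₄ }
  (now 13)
Iteration 3. New:
  { x₃ }  = ᶜ of { x₁, x₂, x₄ }
  { x₁, x₄ }  = { x₄ } ∪ { x₁ }
  (now 15)
Iteration 4 adds 1:
  { x₂, x₃ }  = ᶜ of { x₁, x₄ }
  (now 16)
After Iteration 5 the family is unchanged; done.

Hence σ(𝒢) has 16 members: { {  }, { x₁ }, { x₂ }, { x₃ }, { x₄ }, { x₁, x₂ }, { x₁, x₃ }, { x₁, x₄ }, { x₂, x₃ }, { x₂, x₄ }, { x₃, x₄ }, { x₁, x₂, x₃ }, { x₁, x₂, x₄ }, { x₁, x₃, x₄ }, { x₂, x₃, x₄ }, Ω }.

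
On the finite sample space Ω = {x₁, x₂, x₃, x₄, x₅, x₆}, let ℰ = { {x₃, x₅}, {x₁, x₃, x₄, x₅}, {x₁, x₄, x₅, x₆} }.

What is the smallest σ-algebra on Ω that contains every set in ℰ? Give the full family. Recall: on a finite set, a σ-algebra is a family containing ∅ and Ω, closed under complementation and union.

σ(ℰ) = { ∅, {x₂}, {x₃}, {x₅}, {x₆}, {x₁, x₄}, {x₂, x₃}, {x₂, x₅}, {x₂, x₆}, {x₃, x₅}, {x₃, x₆}, {x₅, x₆}, {x₁, x₂, x₄}, {x₁, x₃, x₄}, {x₁, x₄, x₅}, {x₁, x₄, x₆}, {x₂, x₃, x₅}, {x₂, x₃, x₆}, {x₂, x₅, x₆}, {x₃, x₅, x₆}, {x₁, x₂, x₃, x₄}, {x₁, x₂, x₄, x₅}, {x₁, x₂, x₄, x₆}, {x₁, x₃, x₄, x₅}, {x₁, x₃, x₄, x₆}, {x₁, x₄, x₅, x₆}, {x₂, x₃, x₅, x₆}, {x₁, x₂, x₃, x₄, x₅}, {x₁, x₂, x₃, x₄, x₆}, {x₁, x₂, x₄, x₅, x₆}, {x₁, x₃, x₄, x₅, x₆}, Ω }

Trace:
Seed the family with ℰ together with ∅ and Ω: { ∅, {x₃, x₅}, {x₁, x₃, x₄, x₅}, {x₁, x₄, x₅, x₆}, Ω }.
Pass 1: +4 →
  {x₂, x₃}  = {x₁, x₄, x₅, x₆}ᶜ
  {x₂, x₆}  = {x₁, x₃, x₄, x₅}ᶜ
  {x₁, x₂, x₄, x₆}  = {x₃, x₅}ᶜ
  {x₁, x₃, x₄, x₅, x₆}  = {x₁, x₃, x₄, x₅} ∪ {x₁, x₄, x₅, x₆}
  — 9 sets.
Pass 2: +7 →
  {x₂}  = {x₁, x₃, x₄, x₅, x₆}ᶜ
  {x₂, x₃, x₅}  = {x₂, x₃} ∪ {x₃, x₅}
  {x₂, x₃, x₆}  = {x₂, x₆} ∪ {x₂, x₃}
  {x₂, x₃, x₅, x₆}  = {x₂, x₆} ∪ {x₃, x₅}
  {x₁, x₂, x₃, x₄, x₅}  = {x₂, x₃} ∪ {x₁, x₃, x₄, x₅}
  {x₁, x₂, x₃, x₄, x₆}  = {x₁, x₂, x₄, x₆} ∪ {x₂, x₃}
  {x₁, x₂, x₄, x₅, x₆}  = {x₁, x₂, x₄, x₆} ∪ {x₁, x₄, x₅, x₆}
  — 16 sets.
Pass 3: +6 →
  {x₃}  = {x₁, x₂, x₄, x₅, x₆}ᶜ
  {x₅}  = {x₁, x₂, x₃, x₄, x₆}ᶜ
  {x₆}  = {x₁, x₂, x₃, x₄, x₅}ᶜ
  {x₁, x₄}  = {x₂, x₃, x₅, x₆}ᶜ
  {x₁, x₄, x₅}  = {x₂, x₃, x₆}ᶜ
  {x₁, x₄, x₆}  = {x₂, x₃, x₅}ᶜ
  — 22 sets.
Pass 4: 10 new —
  {x₂, x₅}  = {x₂} ∪ {x₅}
  {x₃, x₆}  = {x₆} ∪ {x₃}
  {x₅, x₆}  = {x₆} ∪ {x₅}
  {x₁, x₂, x₄}  = {x₂} ∪ {x₁, x₄}
  {x₁, x₃, x₄}  = {x₃} ∪ {x₁, x₄}
  {x₂, x₅, x₆}  = {x₂, x₆} ∪ {x₅}
  {x₃, x₅, x₆}  = {x₆} ∪ {x₃, x₅}
  {x₁, x₂, x₃, x₄}  = {x₂, x₃} ∪ {x₁, x₄}
  {x₁, x₂, x₄, x₅}  = {x₁, x₄, x₅} ∪ {x₂}
  {x₁, x₃, x₄, x₆}  = {x₁, x₄, x₆} ∪ {x₃}
  — 32 sets.
Pass 5: no new sets; the family is a σ-algebra.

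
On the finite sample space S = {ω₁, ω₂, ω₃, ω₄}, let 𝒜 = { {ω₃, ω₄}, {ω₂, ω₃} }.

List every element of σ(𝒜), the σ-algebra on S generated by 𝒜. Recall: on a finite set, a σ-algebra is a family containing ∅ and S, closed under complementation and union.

Answer: σ(𝒜) = { {}, {ω₁}, {ω₂}, {ω₃}, {ω₄}, {ω₁, ω₂}, {ω₁, ω₃}, {ω₁, ω₄}, {ω₂, ω₃}, {ω₂, ω₄}, {ω₃, ω₄}, {ω₁, ω₂, ω₃}, {ω₁, ω₂, ω₄}, {ω₁, ω₃, ω₄}, {ω₂, ω₃, ω₄}, S }

Derivation:
Take S₀ = 𝒜 ∪ {∅, S} = { {}, {ω₂, ω₃}, {ω₃, ω₄}, S }.
Pass 1 (3 new):
  {ω₁, ω₂}  = S∖{ω₃, ω₄}
  {ω₁, ω₄}  = S∖{ω₂, ω₃}
  {ω₂, ω₃, ω₄}  = {ω₃, ω₄} ∪ {ω₂, ω₃}
  (now 7)
Pass 2: 4 new —
  {ω₁}  = S∖{ω₂, ω₃, ω₄}
  {ω₁, ω₂, ω₃}  = {ω₂, ω₃} ∪ {ω₁, ω₂}
  {ω₁, ω₂, ω₄}  = {ω₁, ω₄} ∪ {ω₁, ω₂}
  {ω₁, ω₃, ω₄}  = {ω₃, ω₄} ∪ {ω₁, ω₄}
  (now 11)
Pass 3: +3 →
  {ω₂}  = S∖{ω₁, ω₃, ω₄}
  {ω₃}  = S∖{ω₁, ω₂, ω₄}
  {ω₄}  = S∖{ω₁, ω₂, ω₃}
  (now 14)
Pass 4 (2 new):
  {ω₁, ω₃}  = {ω₃} ∪ {ω₁}
  {ω₂, ω₄}  = {ω₄} ∪ {ω₂}
  (now 16)
Pass 5: stable.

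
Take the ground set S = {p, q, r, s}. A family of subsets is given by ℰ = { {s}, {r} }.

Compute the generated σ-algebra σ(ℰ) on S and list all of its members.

Begin from { {}, {r}, {s}, S } (that is, ℰ plus ∅ and S).
Iteration 1. New:
  {r, s}  = {r} ∪ {s}
  {p, q, r}  = complement {s}
  {p, q, s}  = complement {r}
  — 7 sets.
Iteration 2: 1 new —
  {p, q}  = complement {r, s}
  — 8 sets.
Iteration 3: no new sets; the family is a σ-algebra.

σ(ℰ) = { {}, {r}, {s}, {p, q}, {r, s}, {p, q, r}, {p, q, s}, S }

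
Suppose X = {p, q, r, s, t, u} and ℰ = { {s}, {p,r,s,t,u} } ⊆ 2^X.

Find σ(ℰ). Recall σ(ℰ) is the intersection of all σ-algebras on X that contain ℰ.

Answer: σ(ℰ) = { ∅, {q}, {s}, {q,s}, {p,r,t,u}, {p,q,r,t,u}, {p,r,s,t,u}, X }

Check:
Take S₀ = ℰ ∪ {∅, X} = { ∅, {s}, {p,r,s,t,u}, X }.
Iteration 1 adds 2:
  {q}  = X∖{p,r,s,t,u}
  {p,q,r,t,u}  = X∖{s}
  — 6 sets.
Iteration 2 adds 1:
  {q,s}  = {s} ∪ {q}
  — 7 sets.
Iteration 3 (1 new):
  {p,r,t,u}  = X∖{q,s}
  — 8 sets.
Iteration 4: stable.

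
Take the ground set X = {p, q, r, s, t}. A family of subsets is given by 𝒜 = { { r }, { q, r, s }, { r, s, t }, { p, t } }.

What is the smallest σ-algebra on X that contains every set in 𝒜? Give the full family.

Initial family (6 sets): { {}, { r }, { p, t }, { q, r, s }, { r, s, t }, X }.
Round 1 adds 5:
  { p, q }  = X∖{ r, s, t }
  { p, r, t }  = { r } ∪ { p, t }
  { p, q, s, t }  = X∖{ r }
  { p, r, s, t }  = { r, s, t } ∪ { p, t }
  { q, r, s, t }  = { r, s, t } ∪ { q, r, s }
  [11 total]
Round 2 adds 7:
  { p }  = X∖{ q, r, s, t }
  { q }  = X∖{ p, r, s, t }
  { q, s }  = X∖{ p, r, t }
  { p, q, r }  = { p, q } ∪ { r }
  { p, q, t }  = { p, q } ∪ { p, t }
  { p, q, r, s }  = { q, r, s } ∪ { p, q }
  { p, q, r, t }  = { p, q } ∪ { p, r, t }
  [18 total]
Round 3: 7 new —
  { s }  = X∖{ p, q, r, t }
  { t }  = X∖{ p, q, r, s }
  { p, r }  = { r } ∪ { p }
  { q, r }  = { r } ∪ { q }
  { r, s }  = X∖{ p, q, t }
  { s, t }  = X∖{ p, q, r }
  { p, q, s }  = { p, q } ∪ { q, s }
  [25 total]
Round 4 adds 7:
  { p, s }  = { s } ∪ { p }
  { q, t }  = { q } ∪ { t }
  { r, t }  = X∖{ p, q, s }
  { p, r, s }  = { r, s } ∪ { p, r }
  { p, s, t }  = X∖{ q, r }
  { q, r, t }  = { t } ∪ { q, r }
  { q, s, t }  = X∖{ p, r }
  [32 total]
Round 5: closed — nothing new.

|σ(𝒜)| = 32.  σ(𝒜) = { {}, { p }, { q }, { r }, { s }, { t }, { p, q }, { p, r }, { p, s }, { p, t }, { q, r }, { q, s }, { q, t }, { r, s }, { r, t }, { s, t }, { p, q, r }, { p, q, s }, { p, q, t }, { p, r, s }, { p, r, t }, { p, s, t }, { q, r, s }, { q, r, t }, { q, s, t }, { r, s, t }, { p, q, r, s }, { p, q, r, t }, { p, q, s, t }, { p, r, s, t }, { q, r, s, t }, X }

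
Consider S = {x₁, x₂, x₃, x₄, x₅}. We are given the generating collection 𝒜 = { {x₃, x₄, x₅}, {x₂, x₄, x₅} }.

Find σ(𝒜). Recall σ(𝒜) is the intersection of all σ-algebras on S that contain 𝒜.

Answer: σ(𝒜) = { {}, {x₁}, {x₂}, {x₃}, {x₁, x₂}, {x₁, x₃}, {x₂, x₃}, {x₄, x₅}, {x₁, x₂, x₃}, {x₁, x₄, x₅}, {x₂, x₄, x₅}, {x₃, x₄, x₅}, {x₁, x₂, x₄, x₅}, {x₁, x₃, x₄, x₅}, {x₂, x₃, x₄, x₅}, S }

Derivation:
Initial family (4 sets): { {}, {x₂, x₄, x₅}, {x₃, x₄, x₅}, S }.
Step 1 adds 3:
  {x₁, x₂}  = {x₃, x₄, x₅}ᶜ
  {x₁, x₃}  = {x₂, x₄, x₅}ᶜ
  {x₂, x₃, x₄, x₅}  = {x₃, x₄, x₅} ∪ {x₂, x₄, x₅}
  — 7 sets.
Step 2. New:
  {x₁}  = {x₂, x₃, x₄, x₅}ᶜ
  {x₁, x₂, x₃}  = {x₁, x₂} ∪ {x₁, x₃}
  {x₁, x₂, x₄, x₅}  = {x₁, x₂} ∪ {x₂, x₄, x₅}
  {x₁, x₃, x₄, x₅}  = {x₃, x₄, x₅} ∪ {x₁, x₃}
  — 11 sets.
Step 3: +3 →
  {x₂}  = {x₁, x₃, x₄, x₅}ᶜ
  {x₃}  = {x₁, x₂, x₄, x₅}ᶜ
  {x₄, x₅}  = {x₁, x₂, x₃}ᶜ
  — 14 sets.
Step 4 (2 new):
  {x₂, x₃}  = {x₃} ∪ {x₂}
  {x₁, x₄, x₅}  = {x₄, x₅} ∪ {x₁}
  — 16 sets.
Step 5: already closed under ᶜ and ∪.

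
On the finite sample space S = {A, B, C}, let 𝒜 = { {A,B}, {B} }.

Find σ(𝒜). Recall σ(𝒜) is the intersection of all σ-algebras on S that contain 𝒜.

Start: 𝒜 ∪ {∅, S} = { {}, {B}, {A,B}, S }.
Round 1 adds 2:
  {C}  = S∖{A,B}
  {A,C}  = S∖{B}
Round 2 (1 new):
  {B,C}  = {C} ∪ {B}
Round 3: +1 →
  {A}  = S∖{B,C}
Round 4 adds nothing — fixpoint reached.

σ(𝒜) = { {}, {A}, {B}, {C}, {A,B}, {A,C}, {B,C}, S }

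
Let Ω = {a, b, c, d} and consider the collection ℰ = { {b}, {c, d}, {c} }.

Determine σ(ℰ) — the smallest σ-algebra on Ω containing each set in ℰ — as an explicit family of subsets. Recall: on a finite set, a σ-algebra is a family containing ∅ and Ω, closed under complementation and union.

|σ(ℰ)| = 16.  σ(ℰ) = { {}, {a}, {b}, {c}, {d}, {a, b}, {a, c}, {a, d}, {b, c}, {b, d}, {c, d}, {a, b, c}, {a, b, d}, {a, c, d}, {b, c, d}, Ω }

Derivation:
Begin from { {}, {b}, {c}, {c, d}, Ω } (that is, ℰ plus ∅ and Ω).
Pass 1 adds 5:
  {a, b}  = complement {c, d}
  {b, c}  = {c} ∪ {b}
  {a, b, d}  = complement {c}
  {a, c, d}  = complement {b}
  {b, c, d}  = {c, d} ∪ {b}
  (now 10)
Pass 2 adds 3:
  {a}  = complement {b, c, d}
  {a, d}  = complement {b, c}
  {a, b, c}  = {a, b} ∪ {c}
  (now 13)
Pass 3: +2 →
  {d}  = complement {a, b, c}
  {a, c}  = {c} ∪ {a}
  (now 15)
Pass 4: 1 new —
  {b, d}  = complement {a, c}
  (now 16)
Pass 5: no new sets; the family is a σ-algebra.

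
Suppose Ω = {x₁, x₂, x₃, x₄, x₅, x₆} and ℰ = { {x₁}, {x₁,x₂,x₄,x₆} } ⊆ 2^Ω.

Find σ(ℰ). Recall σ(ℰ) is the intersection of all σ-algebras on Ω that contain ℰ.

Answer: σ(ℰ) = { ∅, {x₁}, {x₃,x₅}, {x₁,x₃,x₅}, {x₂,x₄,x₆}, {x₁,x₂,x₄,x₆}, {x₂,x₃,x₄,x₅,x₆}, Ω }

Working:
Start: ℰ ∪ {∅, Ω} = { ∅, {x₁}, {x₁,x₂,x₄,x₆}, Ω }.
Iteration 1. New:
  {x₃,x₅}  = {x₁,x₂,x₄,x₆}ᶜ
  {x₂,x₃,x₄,x₅,x₆}  = {x₁}ᶜ
  (now 6)
Iteration 2 adds 1:
  {x₁,x₃,x₅}  = {x₃,x₅} ∪ {x₁}
  (now 7)
Iteration 3 adds 1:
  {x₂,x₄,x₆}  = {x₁,x₃,x₅}ᶜ
  (now 8)
Iteration 4 adds nothing — fixpoint reached.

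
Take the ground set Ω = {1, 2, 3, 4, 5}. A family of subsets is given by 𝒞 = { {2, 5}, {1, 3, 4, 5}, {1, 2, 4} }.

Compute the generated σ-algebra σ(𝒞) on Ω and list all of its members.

Initial family (5 sets): { {}, {2, 5}, {1, 2, 4}, {1, 3, 4, 5}, Ω }.
Round 1. New:
  {2}  = ᶜ of {1, 3, 4, 5}
  {3, 5}  = ᶜ of {1, 2, 4}
  {1, 3, 4}  = ᶜ of {2, 5}
  {1, 2, 4, 5}  = {2, 5} ∪ {1, 2, 4}
  — 9 sets.
Round 2 adds 3:
  {3}  = ᶜ of {1, 2, 4, 5}
  {2, 3, 5}  = {2, 5} ∪ {3, 5}
  {1, 2, 3, 4}  = {2} ∪ {1, 3, 4}
  — 12 sets.
Round 3: +3 →
  {5}  = ᶜ of {1, 2, 3, 4}
  {1, 4}  = ᶜ of {2, 3, 5}
  {2, 3}  = {3} ∪ {2}
  — 15 sets.
Round 4 (1 new):
  {1, 4, 5}  = ᶜ of {2, 3}
  — 16 sets.
Round 5 adds nothing — fixpoint reached.

Therefore σ(𝒞) = { {}, {2}, {3}, {5}, {1, 4}, {2, 3}, {2, 5}, {3, 5}, {1, 2, 4}, {1, 3, 4}, {1, 4, 5}, {2, 3, 5}, {1, 2, 3, 4}, {1, 2, 4, 5}, {1, 3, 4, 5}, Ω } (|σ(𝒞)| = 16).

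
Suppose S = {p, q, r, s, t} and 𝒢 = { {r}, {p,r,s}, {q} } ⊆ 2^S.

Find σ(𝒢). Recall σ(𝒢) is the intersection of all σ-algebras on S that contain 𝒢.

|σ(𝒢)| = 16.  σ(𝒢) = { ∅, {q}, {r}, {t}, {p,s}, {q,r}, {q,t}, {r,t}, {p,q,s}, {p,r,s}, {p,s,t}, {q,r,t}, {p,q,r,s}, {p,q,s,t}, {p,r,s,t}, S }

Check:
Initial family (5 sets): { ∅, {q}, {r}, {p,r,s}, S }.
Pass 1: +5 →
  {q,r}  = {r} ∪ {q}
  {q,t}  = {p,r,s}ᶜ
  {p,q,r,s}  = {p,r,s} ∪ {q}
  {p,q,s,t}  = {r}ᶜ
  {p,r,s,t}  = {q}ᶜ
Pass 2: +3 →
  {t}  = {p,q,r,s}ᶜ
  {p,s,t}  = {q,r}ᶜ
  {q,r,t}  = {q,t} ∪ {r}
Pass 3 adds 2:
  {p,s}  = {q,r,t}ᶜ
  {r,t}  = {r} ∪ {t}
Pass 4 (1 new):
  {p,q,s}  = {r,t}ᶜ
Pass 5: no new sets; the family is a σ-algebra.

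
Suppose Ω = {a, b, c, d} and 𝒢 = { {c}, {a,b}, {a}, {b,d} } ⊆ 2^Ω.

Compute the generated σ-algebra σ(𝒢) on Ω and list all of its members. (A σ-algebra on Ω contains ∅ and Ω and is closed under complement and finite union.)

σ(𝒢) (16 sets): { {}, {a}, {b}, {c}, {d}, {a,b}, {a,c}, {a,d}, {b,c}, {b,d}, {c,d}, {a,b,c}, {a,b,d}, {a,c,d}, {b,c,d}, Ω }

Working:
Take S₀ = 𝒢 ∪ {∅, Ω} = { {}, {a}, {c}, {a,b}, {b,d}, Ω }.
Pass 1 adds 5:
  {a,c}  = {b,d}ᶜ
  {c,d}  = {a,b}ᶜ
  {a,b,c}  = {c} ∪ {a,b}
  {a,b,d}  = {c}ᶜ
  {b,c,d}  = {a}ᶜ
  [11 total]
Pass 2 (2 new):
  {d}  = {a,b,c}ᶜ
  {a,c,d}  = {c,d} ∪ {a,c}
  [13 total]
Pass 3 adds 2:
  {b}  = {a,c,d}ᶜ
  {a,d}  = {d} ∪ {a}
  [15 total]
Pass 4. New:
  {b,c}  = {a,d}ᶜ
  [16 total]
After Pass 5 the family is unchanged; done.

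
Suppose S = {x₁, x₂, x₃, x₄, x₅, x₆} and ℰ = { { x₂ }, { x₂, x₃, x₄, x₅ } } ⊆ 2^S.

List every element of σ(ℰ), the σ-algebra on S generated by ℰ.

Answer: σ(ℰ) = { {}, { x₂ }, { x₁, x₆ }, { x₁, x₂, x₆ }, { x₃, x₄, x₅ }, { x₂, x₃, x₄, x₅ }, { x₁, x₃, x₄, x₅, x₆ }, S }

Working:
Take S₀ = ℰ ∪ {∅, S} = { {}, { x₂ }, { x₂, x₃, x₄, x₅ }, S }.
Pass 1. New:
  { x₁, x₆ }  = S∖{ x₂, x₃, x₄, x₅ }
  { x₁, x₃, x₄, x₅, x₆ }  = S∖{ x₂ }
Pass 2 adds 1:
  { x₁, x₂, x₆ }  = { x₁, x₆ } ∪ { x₂ }
Pass 3. New:
  { x₃, x₄, x₅ }  = S∖{ x₁, x₂, x₆ }
Pass 4: already closed under ᶜ and ∪.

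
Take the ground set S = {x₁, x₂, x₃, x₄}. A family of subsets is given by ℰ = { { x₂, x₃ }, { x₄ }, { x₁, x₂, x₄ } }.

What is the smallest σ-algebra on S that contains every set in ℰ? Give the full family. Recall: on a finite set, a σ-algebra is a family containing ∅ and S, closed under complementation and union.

Start: ℰ ∪ {∅, S} = { ∅, { x₄ }, { x₂, x₃ }, { x₁, x₂, x₄ }, S }.
Pass 1: 4 new —
  { x₃ }  = complement { x₁, x₂, x₄ }
  { x₁, x₄ }  = complement { x₂, x₃ }
  { x₁, x₂, x₃ }  = complement { x₄ }
  { x₂, x₃, x₄ }  = { x₂, x₃ } ∪ { x₄ }
  |family| = 9
Pass 2 adds 3:
  { x₁ }  = complement { x₂, x₃, x₄ }
  { x₃, x₄ }  = { x₃ } ∪ { x₄ }
  { x₁, x₃, x₄ }  = { x₃ } ∪ { x₁, x₄ }
  |family| = 12
Pass 3: +3 →
  { x₂ }  = complement { x₁, x₃, x₄ }
  { x₁, x₂ }  = complement { x₃, x₄ }
  { x₁, x₃ }  = { x₃ } ∪ { x₁ }
  |family| = 15
Pass 4. New:
  { x₂, x₄ }  = complement { x₁, x₃ }
  |family| = 16
Pass 5 adds nothing — fixpoint reached.

|σ(ℰ)| = 16.  σ(ℰ) = { ∅, { x₁ }, { x₂ }, { x₃ }, { x₄ }, { x₁, x₂ }, { x₁, x₃ }, { x₁, x₄ }, { x₂, x₃ }, { x₂, x₄ }, { x₃, x₄ }, { x₁, x₂, x₃ }, { x₁, x₂, x₄ }, { x₁, x₃, x₄ }, { x₂, x₃, x₄ }, S }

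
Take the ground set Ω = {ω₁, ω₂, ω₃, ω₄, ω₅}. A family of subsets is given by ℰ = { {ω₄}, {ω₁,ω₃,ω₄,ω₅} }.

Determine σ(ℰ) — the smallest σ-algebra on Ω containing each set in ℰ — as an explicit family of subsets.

Seed the family with ℰ together with ∅ and Ω: { {}, {ω₄}, {ω₁,ω₃,ω₄,ω₅}, Ω }.
Pass 1: +2 →
  {ω₂}  = complement {ω₁,ω₃,ω₄,ω₅}
  {ω₁,ω₂,ω₃,ω₅}  = complement {ω₄}
  [6 total]
Pass 2. New:
  {ω₂,ω₄}  = {ω₄} ∪ {ω₂}
  [7 total]
Pass 3 (1 new):
  {ω₁,ω₃,ω₅}  = complement {ω₂,ω₄}
  [8 total]
Pass 4: already closed under ᶜ and ∪.

σ(ℰ) = { {}, {ω₂}, {ω₄}, {ω₂,ω₄}, {ω₁,ω₃,ω₅}, {ω₁,ω₂,ω₃,ω₅}, {ω₁,ω₃,ω₄,ω₅}, Ω }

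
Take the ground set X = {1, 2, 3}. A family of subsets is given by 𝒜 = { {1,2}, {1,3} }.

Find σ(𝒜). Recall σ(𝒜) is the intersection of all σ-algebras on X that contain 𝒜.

σ(𝒜) = { ∅, {1}, {2}, {3}, {1,2}, {1,3}, {2,3}, X }

Derivation:
Initial family (4 sets): { ∅, {1,2}, {1,3}, X }.
Pass 1. New:
  {2}  = ᶜ of {1,3}
  {3}  = ᶜ of {1,2}
  [6 total]
Pass 2 adds 1:
  {2,3}  = {3} ∪ {2}
  [7 total]
Pass 3. New:
  {1}  = ᶜ of {2,3}
  [8 total]
Pass 4: stable.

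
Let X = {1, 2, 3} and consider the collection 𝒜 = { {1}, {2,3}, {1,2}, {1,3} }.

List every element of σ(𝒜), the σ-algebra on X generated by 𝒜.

Initial family (6 sets): { {}, {1}, {1,2}, {1,3}, {2,3}, X }.
Iteration 1 (2 new):
  {2}  = X∖{1,3}
  {3}  = X∖{1,2}
  [8 total]
Iteration 2: no new sets; the family is a σ-algebra.

Therefore σ(𝒜) = { {}, {1}, {2}, {3}, {1,2}, {1,3}, {2,3}, X } (|σ(𝒜)| = 8).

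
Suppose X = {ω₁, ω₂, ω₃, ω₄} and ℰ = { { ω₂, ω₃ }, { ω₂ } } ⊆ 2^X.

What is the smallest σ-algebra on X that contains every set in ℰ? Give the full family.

Seed the family with ℰ together with ∅ and X: { {}, { ω₂ }, { ω₂, ω₃ }, X }.
Pass 1 (2 new):
  { ω₁, ω₄ }  = ᶜ of { ω₂, ω₃ }
  { ω₁, ω₃, ω₄ }  = ᶜ of { ω₂ }
  |family| = 6
Pass 2: 1 new —
  { ω₁, ω₂, ω₄ }  = { ω₁, ω₄ } ∪ { ω₂ }
  |family| = 7
Pass 3. New:
  { ω₃ }  = ᶜ of { ω₁, ω₂, ω₄ }
  |family| = 8
Pass 4 adds nothing — fixpoint reached.

σ(ℰ) = { {}, { ω₂ }, { ω₃ }, { ω₁, ω₄ }, { ω₂, ω₃ }, { ω₁, ω₂, ω₄ }, { ω₁, ω₃, ω₄ }, X }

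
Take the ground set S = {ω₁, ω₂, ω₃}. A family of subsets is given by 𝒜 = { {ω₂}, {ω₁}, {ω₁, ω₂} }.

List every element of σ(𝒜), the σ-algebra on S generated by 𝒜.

σ(𝒜) (8 sets): { ∅, {ω₁}, {ω₂}, {ω₃}, {ω₁, ω₂}, {ω₁, ω₃}, {ω₂, ω₃}, S }

Working:
Seed the family with 𝒜 together with ∅ and S: { ∅, {ω₁}, {ω₂}, {ω₁, ω₂}, S }.
Round 1 (3 new):
  {ω₃}  = ᶜ of {ω₁, ω₂}
  {ω₁, ω₃}  = ᶜ of {ω₂}
  {ω₂, ω₃}  = ᶜ of {ω₁}
  |family| = 8
After Round 2 the family is unchanged; done.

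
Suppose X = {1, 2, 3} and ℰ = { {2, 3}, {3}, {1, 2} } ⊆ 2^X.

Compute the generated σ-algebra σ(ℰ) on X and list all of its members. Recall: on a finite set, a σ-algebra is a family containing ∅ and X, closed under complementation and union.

Begin from { ∅, {3}, {1, 2}, {2, 3}, X } (that is, ℰ plus ∅ and X).
Step 1: 1 new —
  {1}  = {2, 3}ᶜ
Step 2. New:
  {1, 3}  = {3} ∪ {1}
Step 3 adds 1:
  {2}  = {1, 3}ᶜ
Step 4: stable.

Therefore σ(ℰ) = { ∅, {1}, {2}, {3}, {1, 2}, {1, 3}, {2, 3}, X } (|σ(ℰ)| = 8).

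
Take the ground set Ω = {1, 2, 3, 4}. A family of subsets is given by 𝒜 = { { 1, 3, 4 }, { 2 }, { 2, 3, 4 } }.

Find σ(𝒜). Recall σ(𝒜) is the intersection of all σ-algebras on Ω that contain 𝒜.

σ(𝒜) (8 sets): { {}, { 1 }, { 2 }, { 1, 2 }, { 3, 4 }, { 1, 3, 4 }, { 2, 3, 4 }, Ω }

Working:
Take S₀ = 𝒜 ∪ {∅, Ω} = { {}, { 2 }, { 1, 3, 4 }, { 2, 3, 4 }, Ω }.
Pass 1 adds 1:
  { 1 }  = { 2, 3, 4 }ᶜ
  (now 6)
Pass 2: +1 →
  { 1, 2 }  = { 2 } ∪ { 1 }
  (now 7)
Pass 3: +1 →
  { 3, 4 }  = { 1, 2 }ᶜ
  (now 8)
Pass 4: already closed under ᶜ and ∪.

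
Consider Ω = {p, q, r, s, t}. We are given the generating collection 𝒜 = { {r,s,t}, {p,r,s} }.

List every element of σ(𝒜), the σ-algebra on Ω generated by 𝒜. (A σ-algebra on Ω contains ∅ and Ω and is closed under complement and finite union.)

σ(𝒜) (16 sets): { ∅, {p}, {q}, {t}, {p,q}, {p,t}, {q,t}, {r,s}, {p,q,t}, {p,r,s}, {q,r,s}, {r,s,t}, {p,q,r,s}, {p,r,s,t}, {q,r,s,t}, Ω }

Derivation:
Start: 𝒜 ∪ {∅, Ω} = { ∅, {p,r,s}, {r,s,t}, Ω }.
Round 1. New:
  {p,q}  = ᶜ of {r,s,t}
  {q,t}  = ᶜ of {p,r,s}
  {p,r,s,t}  = {r,s,t} ∪ {p,r,s}
  [7 total]
Round 2 (4 new):
  {q}  = ᶜ of {p,r,s,t}
  {p,q,t}  = {q,t} ∪ {p,q}
  {p,q,r,s}  = {p,r,s} ∪ {p,q}
  {q,r,s,t}  = {q,t} ∪ {r,s,t}
  [11 total]
Round 3: 3 new —
  {p}  = ᶜ of {q,r,s,t}
  {t}  = ᶜ of {p,q,r,s}
  {r,s}  = ᶜ of {p,q,t}
  [14 total]
Round 4: 2 new —
  {p,t}  = {t} ∪ {p}
  {q,r,s}  = {r,s} ∪ {q}
  [16 total]
Round 5: stable.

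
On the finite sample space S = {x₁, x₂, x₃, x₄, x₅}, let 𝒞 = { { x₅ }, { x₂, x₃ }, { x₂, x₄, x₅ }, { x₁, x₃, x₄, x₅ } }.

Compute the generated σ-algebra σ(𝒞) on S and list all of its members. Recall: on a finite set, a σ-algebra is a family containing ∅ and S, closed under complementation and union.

σ(𝒞) (32 sets): { {  }, { x₁ }, { x₂ }, { x₃ }, { x₄ }, { x₅ }, { x₁, x₂ }, { x₁, x₃ }, { x₁, x₄ }, { x₁, x₅ }, { x₂, x₃ }, { x₂, x₄ }, { x₂, x₅ }, { x₃, x₄ }, { x₃, x₅ }, { x₄, x₅ }, { x₁, x₂, x₃ }, { x₁, x₂, x₄ }, { x₁, x₂, x₅ }, { x₁, x₃, x₄ }, { x₁, x₃, x₅ }, { x₁, x₄, x₅ }, { x₂, x₃, x₄ }, { x₂, x₃, x₅ }, { x₂, x₄, x₅ }, { x₃, x₄, x₅ }, { x₁, x₂, x₃, x₄ }, { x₁, x₂, x₃, x₅ }, { x₁, x₂, x₄, x₅ }, { x₁, x₃, x₄, x₅ }, { x₂, x₃, x₄, x₅ }, S }

Trace:
Take S₀ = 𝒞 ∪ {∅, S} = { {  }, { x₅ }, { x₂, x₃ }, { x₂, x₄, x₅ }, { x₁, x₃, x₄, x₅ }, S }.
Step 1 (6 new):
  { x₂ }  = S∖{ x₁, x₃, x₄, x₅ }
  { x₁, x₃ }  = S∖{ x₂, x₄, x₅ }
  { x₁, x₄, x₅ }  = S∖{ x₂, x₃ }
  { x₂, x₃, x₅ }  = { x₂, x₃ } ∪ { x₅ }
  { x₁, x₂, x₃, x₄ }  = S∖{ x₅ }
  { x₂, x₃, x₄, x₅ }  = { x₂, x₃ } ∪ { x₂, x₄, x₅ }
  (now 12)
Step 2: +7 →
  { x₁ }  = S∖{ x₂, x₃, x₄, x₅ }
  { x₁, x₄ }  = S∖{ x₂, x₃, x₅ }
  { x₂, x₅ }  = { x₂ } ∪ { x₅ }
  { x₁, x₂, x₃ }  = { x₂ } ∪ { x₁, x₃ }
  { x₁, x₃, x₅ }  = { x₅ } ∪ { x₁, x₃ }
  { x₁, x₂, x₃, x₅ }  = { x₂, x₃, x₅ } ∪ { x₁, x₃ }
  { x₁, x₂, x₄, x₅ }  = { x₁, x₄, x₅ } ∪ { x₂ }
  (now 19)
Step 3: 9 new —
  { x₃ }  = S∖{ x₁, x₂, x₄, x₅ }
  { x₄ }  = S∖{ x₁, x₂, x₃, x₅ }
  { x₁, x₂ }  = { x₂ } ∪ { x₁ }
  { x₁, x₅ }  = { x₅ } ∪ { x₁ }
  { x₂, x₄ }  = S∖{ x₁, x₃, x₅ }
  { x₄, x₅ }  = S∖{ x₁, x₂, x₃ }
  { x₁, x₂, x₄ }  = { x₂ } ∪ { x₁, x₄ }
  { x₁, x₂, x₅ }  = { x₂, x₅ } ∪ { x₁ }
  { x₁, x₃, x₄ }  = S∖{ x₂, x₅ }
  (now 28)
Step 4. New:
  { x₃, x₄ }  = S∖{ x₁, x₂, x₅ }
  { x₃, x₅ }  = S∖{ x₁, x₂, x₄ }
  { x₂, x₃, x₄ }  = S∖{ x₁, x₅ }
  { x₃, x₄, x₅ }  = S∖{ x₁, x₂ }
  (now 32)
Step 5: no new sets; the family is a σ-algebra.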